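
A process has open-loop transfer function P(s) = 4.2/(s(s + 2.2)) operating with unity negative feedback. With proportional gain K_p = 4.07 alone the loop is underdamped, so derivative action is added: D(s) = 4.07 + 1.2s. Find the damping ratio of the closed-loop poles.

ζ = 0.876

Forward path: (4.07 + 1.2s)·4.2/(s(s+2.2)). The closed-loop characteristic equation is s² + (2.2 + 4.2·1.2)s + 4.2·4.07 = 0.
That is s² + 7.24s + 17.09 = 0, so ω_n = 4.134 rad/s and ζ = 7.24/(2·4.134) = 0.8756.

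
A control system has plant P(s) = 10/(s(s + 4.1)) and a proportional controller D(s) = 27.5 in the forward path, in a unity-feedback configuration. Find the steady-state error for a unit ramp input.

The loop has one pole at the origin (type 1). Velocity error constant K_v = lim_{s→0} s·D(s)P(s) = 27.5·10/4.1 = 67.07.
Steady-state error to a unit ramp: e_ss = 1/K_v = 0.0149.

0.0149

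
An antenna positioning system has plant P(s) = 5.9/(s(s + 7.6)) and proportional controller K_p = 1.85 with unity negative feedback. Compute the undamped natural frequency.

1 + K_p·P(s) = 0 gives s² + 7.6s + 10.92 = 0.
So ω_n² = 10.92 ⇒ ω_n = 3.304 rad/s, and ζ = 7.6/(2ω_n) = 1.15.

ω_n = 3.3 rad/s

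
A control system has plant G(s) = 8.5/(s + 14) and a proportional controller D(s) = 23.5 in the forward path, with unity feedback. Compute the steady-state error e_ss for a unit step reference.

0.0655

The loop is type 0. Static position error constant K_pos = D(0)·G(0) = 23.5·0.6071 = 14.27.
Steady-state error to a unit step: e_ss = 1/(1+K_pos) = 1/15.27 = 0.0655.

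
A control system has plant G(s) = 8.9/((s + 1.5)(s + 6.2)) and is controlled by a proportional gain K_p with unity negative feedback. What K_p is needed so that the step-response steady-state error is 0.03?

K_p = 33.8

Steady-state error for a unit step on this type-0 loop is 1/(1 + K_p·G(0)).
G(0) = 0.957. Require 1/(1 + K_p·0.957) = 0.03, so 1 + 0.957·K_p = 33.33.
K_p = (33.33 − 1)/0.957 = 33.8.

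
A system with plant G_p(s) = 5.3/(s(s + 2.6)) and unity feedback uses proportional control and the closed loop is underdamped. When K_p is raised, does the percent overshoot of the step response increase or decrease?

increase

Characteristic equation s² + 2.6s + K_p·5.3 = 0: raising K_p raises ω_n while 2ζω_n = 2.6 is fixed, so ζ falls and overshoot grows.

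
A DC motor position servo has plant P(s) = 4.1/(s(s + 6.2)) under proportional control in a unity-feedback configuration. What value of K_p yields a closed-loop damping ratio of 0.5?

Closed-loop characteristic equation: s² + 6.2s + K_p·4.1 = 0.
So ω_n = √(4.1K_p) and 2ζω_n = 6.2, giving ζ = 6.2/(2√(4.1K_p)).
Setting ζ = 0.5: √(4.1K_p) = 6.2/(2·0.5) = 6.2, so K_p = 38.44/4.1 = 9.38.

K_p = 9.38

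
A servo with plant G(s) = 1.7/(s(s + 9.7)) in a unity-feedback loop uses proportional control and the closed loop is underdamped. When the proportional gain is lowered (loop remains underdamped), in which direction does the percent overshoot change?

ζ = 9.7/(2√(1.7K_p)) rises as K_p falls; higher damping means less overshoot.

decrease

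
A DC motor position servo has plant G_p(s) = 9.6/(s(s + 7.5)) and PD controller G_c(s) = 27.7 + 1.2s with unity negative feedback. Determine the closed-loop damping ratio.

Forward path: (27.7 + 1.2s)·9.6/(s(s+7.5)). The closed-loop characteristic equation is s² + (7.5 + 9.6·1.2)s + 9.6·27.7 = 0.
That is s² + 19.02s + 265.9 = 0, so ω_n = 16.31 rad/s and ζ = 19.02/(2·16.31) = 0.5832.

ζ = 0.583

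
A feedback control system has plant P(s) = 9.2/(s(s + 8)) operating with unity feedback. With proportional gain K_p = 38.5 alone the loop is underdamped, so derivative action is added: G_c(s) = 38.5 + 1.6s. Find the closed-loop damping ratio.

ζ = 0.604

Forward path: (38.5 + 1.6s)·9.2/(s(s+8)). The closed-loop characteristic equation is s² + (8 + 9.2·1.6)s + 9.2·38.5 = 0.
That is s² + 22.72s + 354.2 = 0, so ω_n = 18.82 rad/s and ζ = 22.72/(2·18.82) = 0.6036.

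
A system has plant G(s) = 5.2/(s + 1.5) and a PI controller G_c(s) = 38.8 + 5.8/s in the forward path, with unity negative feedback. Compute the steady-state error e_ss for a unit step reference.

The open loop G_c(s)G(s) has a pole at the origin (type 1), so the static position error constant is infinite and e_ss = 1/(1+∞) = 0.

0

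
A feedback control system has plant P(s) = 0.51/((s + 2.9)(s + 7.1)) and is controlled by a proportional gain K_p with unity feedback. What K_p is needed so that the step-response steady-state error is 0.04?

Steady-state error for a unit step on this type-0 loop is 1/(1 + K_p·P(0)).
P(0) = 0.02477. Require 1/(1 + K_p·0.02477) = 0.04, so 1 + 0.02477·K_p = 25.
K_p = (25 − 1)/0.02477 = 969.

K_p = 969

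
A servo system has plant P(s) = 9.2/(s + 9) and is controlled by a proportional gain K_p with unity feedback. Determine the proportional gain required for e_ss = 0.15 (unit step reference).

K_p = 5.54

The loop is type 0, so e_ss(step) = 1/(1 + K_pos) with K_pos = K_p·P(0).
P(0) = 1.022. Require 1/(1 + K_p·1.022) = 0.15, so 1 + 1.022·K_p = 6.667.
K_p = (6.667 − 1)/1.022 = 5.54.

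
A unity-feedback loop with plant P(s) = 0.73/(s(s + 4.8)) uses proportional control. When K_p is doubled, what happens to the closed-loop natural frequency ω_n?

increase

ω_n = √(0.73·K_p), which grows with K_p.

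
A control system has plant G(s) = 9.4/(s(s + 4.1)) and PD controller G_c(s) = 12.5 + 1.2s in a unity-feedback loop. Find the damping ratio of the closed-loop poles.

Forward path: (12.5 + 1.2s)·9.4/(s(s+4.1)). The closed-loop characteristic equation is s² + (4.1 + 9.4·1.2)s + 9.4·12.5 = 0.
That is s² + 15.38s + 117.5 = 0, so ω_n = 10.84 rad/s and ζ = 15.38/(2·10.84) = 0.7094.

ζ = 0.709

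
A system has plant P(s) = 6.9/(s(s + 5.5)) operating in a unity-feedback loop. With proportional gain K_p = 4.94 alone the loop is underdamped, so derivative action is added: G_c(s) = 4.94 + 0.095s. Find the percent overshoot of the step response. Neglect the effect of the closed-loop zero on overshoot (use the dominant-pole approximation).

14.2%

Forward path: (4.94 + 0.095s)·6.9/(s(s+5.5)). The closed-loop characteristic equation is s² + (5.5 + 6.9·0.095)s + 6.9·4.94 = 0.
That is s² + 6.155s + 34.09 = 0, so ω_n = 5.838 rad/s and ζ = 6.155/(2·5.838) = 0.5272.
%OS = 100·exp(−πζ/√(1−ζ²)) = 14.2%.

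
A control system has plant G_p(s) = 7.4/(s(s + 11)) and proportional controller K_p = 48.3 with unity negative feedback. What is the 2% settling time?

Closed-loop characteristic equation: s² + 11s + 357.4 = 0, so ω_n = 18.91 rad/s and ζ = 11/(2·18.91) = 0.2909.
2% settling time T_s ≈ 4/(ζω_n) = 4/5.5 = 0.727 s.

T_s ≈ 0.727 s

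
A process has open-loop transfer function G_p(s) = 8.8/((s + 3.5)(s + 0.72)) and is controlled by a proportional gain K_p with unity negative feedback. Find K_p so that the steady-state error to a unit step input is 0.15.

K_p = 1.62

Steady-state error for a unit step on this type-0 loop is 1/(1 + K_p·G_p(0)).
G_p(0) = 3.492. Require 1/(1 + K_p·3.492) = 0.15, so 1 + 3.492·K_p = 6.667.
K_p = (6.667 − 1)/3.492 = 1.62.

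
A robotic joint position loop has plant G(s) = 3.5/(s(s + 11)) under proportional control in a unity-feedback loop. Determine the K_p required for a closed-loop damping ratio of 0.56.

K_p = 27.6

Closed-loop characteristic equation: s² + 11s + K_p·3.5 = 0.
So ω_n = √(3.5K_p) and 2ζω_n = 11, giving ζ = 11/(2√(3.5K_p)).
Setting ζ = 0.56: √(3.5K_p) = 11/(2·0.56) = 9.821, so K_p = 96.46/3.5 = 27.6.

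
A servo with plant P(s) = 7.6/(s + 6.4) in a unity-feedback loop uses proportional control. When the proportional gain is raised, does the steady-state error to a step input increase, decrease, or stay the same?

The position error constant K_pos = K_p·P(0) grows with K_p, and e_ss = 1/(1+K_pos) falls.

decrease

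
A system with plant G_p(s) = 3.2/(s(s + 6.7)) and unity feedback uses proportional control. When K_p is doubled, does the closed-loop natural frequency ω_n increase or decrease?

increase

ω_n = √(3.2·K_p), which grows with K_p.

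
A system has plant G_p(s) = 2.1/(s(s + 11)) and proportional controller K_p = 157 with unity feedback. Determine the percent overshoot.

36.8%

The closed-loop denominator s² + 11s + 329.7 gives ω_n = √329.7 = 18.16 and ζ = 11/(2ω_n) = 0.3029.
%OS = 100·exp(−πζ/√(1−ζ²)) = 100·exp(−π·0.3029/√0.9082) = 36.8%.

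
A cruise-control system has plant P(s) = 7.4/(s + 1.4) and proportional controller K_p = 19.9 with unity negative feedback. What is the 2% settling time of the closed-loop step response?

T_s ≈ 0.0269 s

Closed-loop transfer function: T(s) = K_p·P(s)/(1 + K_p·P(s)) = 147.3/(s + 1.4 + 147.3) = 147.3/(s + 148.7).
Time constant τ = 1/148.7 = 0.006727 s, so the 2% settling time is about 4τ = 0.0269 s.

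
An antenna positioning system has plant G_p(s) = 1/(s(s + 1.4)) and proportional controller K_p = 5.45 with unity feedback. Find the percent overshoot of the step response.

Closed-loop characteristic equation: s² + 1.4s + 5.45 = 0, so ω_n = 2.335 rad/s and ζ = 1.4/(2·2.335) = 0.2998.
%OS = 100·exp(−πζ/√(1−ζ²)) = 100·exp(−π·0.2998/√0.9101) = 37.3%.

37.3%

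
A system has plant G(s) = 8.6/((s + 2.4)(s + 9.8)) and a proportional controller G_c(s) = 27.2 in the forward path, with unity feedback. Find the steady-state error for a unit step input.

The loop is type 0. Static position error constant K_pos = G_c(0)·G(0) = 27.2·0.3656 = 9.946.
Steady-state error to a unit step: e_ss = 1/(1+K_pos) = 1/10.95 = 0.0914.

0.0914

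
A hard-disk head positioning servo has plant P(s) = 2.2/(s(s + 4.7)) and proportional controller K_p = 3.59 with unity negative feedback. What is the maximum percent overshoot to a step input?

0.831%

From 1 + K_pP(s) = 0: s² + 4.7s + 7.898 = 0 ⇒ ω_n = 2.81, ζ = 0.8362.
%OS = 100·exp(−πζ/√(1−ζ²)) = 100·exp(−π·0.8362/√0.3008) = 0.831%.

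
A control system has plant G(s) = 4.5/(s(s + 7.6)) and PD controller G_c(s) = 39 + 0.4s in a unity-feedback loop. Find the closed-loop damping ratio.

Forward path: (39 + 0.4s)·4.5/(s(s+7.6)). The closed-loop characteristic equation is s² + (7.6 + 4.5·0.4)s + 4.5·39 = 0.
That is s² + 9.4s + 175.5 = 0, so ω_n = 13.25 rad/s and ζ = 9.4/(2·13.25) = 0.3548.

ζ = 0.355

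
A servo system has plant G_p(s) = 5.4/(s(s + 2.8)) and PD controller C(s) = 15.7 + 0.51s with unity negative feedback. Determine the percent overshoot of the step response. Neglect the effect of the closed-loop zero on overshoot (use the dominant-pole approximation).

37%

Forward path: (15.7 + 0.51s)·5.4/(s(s+2.8)). The closed-loop characteristic equation is s² + (2.8 + 5.4·0.51)s + 5.4·15.7 = 0.
That is s² + 5.554s + 84.78 = 0, so ω_n = 9.208 rad/s and ζ = 5.554/(2·9.208) = 0.3016.
%OS = 100·exp(−πζ/√(1−ζ²)) = 37%.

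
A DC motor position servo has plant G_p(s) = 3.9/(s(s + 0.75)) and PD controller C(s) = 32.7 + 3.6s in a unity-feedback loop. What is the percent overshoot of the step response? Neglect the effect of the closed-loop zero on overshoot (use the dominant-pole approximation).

6.57%

Forward path: (32.7 + 3.6s)·3.9/(s(s+0.75)). The closed-loop characteristic equation is s² + (0.75 + 3.9·3.6)s + 3.9·32.7 = 0.
That is s² + 14.79s + 127.5 = 0, so ω_n = 11.29 rad/s and ζ = 14.79/(2·11.29) = 0.6548.
%OS = 100·exp(−πζ/√(1−ζ²)) = 6.57%.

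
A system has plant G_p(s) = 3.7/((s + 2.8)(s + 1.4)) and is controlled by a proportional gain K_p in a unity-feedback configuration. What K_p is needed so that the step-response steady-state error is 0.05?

For a type-0 loop with proportional control, e_ss = 1/(1 + K_p·G_p(0)).
G_p(0) = 0.9439. Require 1/(1 + K_p·0.9439) = 0.05, so 1 + 0.9439·K_p = 20.
K_p = (20 − 1)/0.9439 = 20.1.

K_p = 20.1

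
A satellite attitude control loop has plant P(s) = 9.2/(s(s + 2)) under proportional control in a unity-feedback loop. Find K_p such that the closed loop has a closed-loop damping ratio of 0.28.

K_p = 1.39

Closed-loop characteristic equation: s² + 2s + K_p·9.2 = 0.
So ω_n = √(9.2K_p) and 2ζω_n = 2, giving ζ = 2/(2√(9.2K_p)).
Setting ζ = 0.28: √(9.2K_p) = 2/(2·0.28) = 3.571, so K_p = 12.76/9.2 = 1.39.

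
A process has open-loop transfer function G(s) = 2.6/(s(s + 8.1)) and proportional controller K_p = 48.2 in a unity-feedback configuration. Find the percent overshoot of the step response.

29.5%

From 1 + K_pG(s) = 0: s² + 8.1s + 125.3 = 0 ⇒ ω_n = 11.19, ζ = 0.3618.
%OS = 100·exp(−πζ/√(1−ζ²)) = 100·exp(−π·0.3618/√0.8691) = 29.5%.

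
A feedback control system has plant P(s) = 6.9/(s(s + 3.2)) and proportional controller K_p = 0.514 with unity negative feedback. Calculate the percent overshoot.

0.634%

From 1 + K_pP(s) = 0: s² + 3.2s + 3.547 = 0 ⇒ ω_n = 1.883, ζ = 0.8496.
%OS = 100·exp(−πζ/√(1−ζ²)) = 100·exp(−π·0.8496/√0.2782) = 0.634%.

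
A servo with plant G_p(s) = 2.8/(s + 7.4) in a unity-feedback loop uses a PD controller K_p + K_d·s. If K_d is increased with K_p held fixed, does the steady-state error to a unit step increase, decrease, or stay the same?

K_d affects only the transient (the s-coefficient); the DC loop gain, and hence e_ss, depends only on K_p.

unchanged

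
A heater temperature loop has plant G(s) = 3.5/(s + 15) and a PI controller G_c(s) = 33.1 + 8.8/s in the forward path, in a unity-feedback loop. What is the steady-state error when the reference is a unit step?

The open loop G_c(s)G(s) has a pole at the origin (type 1), so the static position error constant is infinite and e_ss = 1/(1+∞) = 0.

0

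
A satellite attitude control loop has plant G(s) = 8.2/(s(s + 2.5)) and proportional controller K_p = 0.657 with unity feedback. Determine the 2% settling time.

T_s ≈ 3.2 s

The closed-loop denominator s² + 2.5s + 5.387 gives ω_n = √5.387 = 2.321 and ζ = 2.5/(2ω_n) = 0.5385.
2% settling time T_s ≈ 4/(ζω_n) = 4/1.25 = 3.2 s.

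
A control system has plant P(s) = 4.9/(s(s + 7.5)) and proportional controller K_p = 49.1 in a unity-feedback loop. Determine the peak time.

Closed-loop characteristic equation: s² + 7.5s + 240.6 = 0, so ω_n = 15.51 rad/s and ζ = 7.5/(2·15.51) = 0.2418.
Damped frequency ω_d = ω_n√(1−ζ²) = 15.05 rad/s, so peak time T_p = π/ω_d = 0.209 s.

T_p = 0.209 s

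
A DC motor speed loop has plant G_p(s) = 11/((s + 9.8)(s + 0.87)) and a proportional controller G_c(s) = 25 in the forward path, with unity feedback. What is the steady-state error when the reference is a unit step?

The loop is type 0. Static position error constant K_pos = G_c(0)·G_p(0) = 25·1.29 = 32.25.
Steady-state error to a unit step: e_ss = 1/(1+K_pos) = 1/33.25 = 0.0301.

0.0301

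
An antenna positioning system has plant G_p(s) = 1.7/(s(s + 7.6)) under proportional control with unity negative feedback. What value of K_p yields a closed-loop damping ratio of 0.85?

Closed-loop characteristic equation: s² + 7.6s + K_p·1.7 = 0.
So ω_n = √(1.7K_p) and 2ζω_n = 7.6, giving ζ = 7.6/(2√(1.7K_p)).
Setting ζ = 0.85: √(1.7K_p) = 7.6/(2·0.85) = 4.471, so K_p = 19.99/1.7 = 11.8.

K_p = 11.8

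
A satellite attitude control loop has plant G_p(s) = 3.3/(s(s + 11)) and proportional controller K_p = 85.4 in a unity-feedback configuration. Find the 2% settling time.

The closed-loop denominator s² + 11s + 281.8 gives ω_n = √281.8 = 16.79 and ζ = 11/(2ω_n) = 0.3276.
2% settling time T_s ≈ 4/(ζω_n) = 4/5.5 = 0.727 s.

T_s ≈ 0.727 s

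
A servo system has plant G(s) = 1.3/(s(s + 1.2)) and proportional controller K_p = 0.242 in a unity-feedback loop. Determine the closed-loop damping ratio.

ζ = 1.07

With unity feedback the closed-loop characteristic equation is s² + 1.2s + 0.242·1.3 = s² + 1.2s + 0.3146 = 0.
Matching s² + 2ζω_n s + ω_n²: ω_n = √0.3146 = 0.5609 rad/s and 2ζω_n = 1.2, so ζ = 1.2/(2·0.5609) = 1.07.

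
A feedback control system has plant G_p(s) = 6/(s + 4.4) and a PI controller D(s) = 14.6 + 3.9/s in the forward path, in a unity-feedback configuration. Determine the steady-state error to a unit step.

The open loop D(s)G_p(s) has a pole at the origin (type 1), so the static position error constant is infinite and e_ss = 1/(1+∞) = 0.

0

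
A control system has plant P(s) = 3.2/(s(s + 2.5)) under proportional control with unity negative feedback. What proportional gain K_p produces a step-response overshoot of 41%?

K_p = 6.55

From %OS = 100·exp(−πζ/√(1−ζ²)) = 41%, ζ = −ln(0.41)/√(π²+ln²(0.41)) = 0.273.
Characteristic equation s² + 2.5s + 3.2K_p = 0 gives ζ = 2.5/(2√(3.2K_p)).
Setting ζ = 0.273: √(3.2K_p) = 2.5/(2·0.273) = 4.578, so K_p = 20.96/3.2 = 6.55.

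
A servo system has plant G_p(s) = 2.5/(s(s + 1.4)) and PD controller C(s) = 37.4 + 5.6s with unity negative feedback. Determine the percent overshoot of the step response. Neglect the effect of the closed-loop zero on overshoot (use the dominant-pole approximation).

Forward path: (37.4 + 5.6s)·2.5/(s(s+1.4)). The closed-loop characteristic equation is s² + (1.4 + 2.5·5.6)s + 2.5·37.4 = 0.
That is s² + 15.4s + 93.5 = 0, so ω_n = 9.67 rad/s and ζ = 15.4/(2·9.67) = 0.7963.
%OS = 100·exp(−πζ/√(1−ζ²)) = 1.6%.

1.6%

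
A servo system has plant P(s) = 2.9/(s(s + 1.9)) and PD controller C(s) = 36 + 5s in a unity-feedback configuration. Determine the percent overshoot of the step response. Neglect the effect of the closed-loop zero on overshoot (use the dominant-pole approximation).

Forward path: (36 + 5s)·2.9/(s(s+1.9)). The closed-loop characteristic equation is s² + (1.9 + 2.9·5)s + 2.9·36 = 0.
That is s² + 16.4s + 104.4 = 0, so ω_n = 10.22 rad/s and ζ = 16.4/(2·10.22) = 0.8025.
%OS = 100·exp(−πζ/√(1−ζ²)) = 1.46%.

1.46%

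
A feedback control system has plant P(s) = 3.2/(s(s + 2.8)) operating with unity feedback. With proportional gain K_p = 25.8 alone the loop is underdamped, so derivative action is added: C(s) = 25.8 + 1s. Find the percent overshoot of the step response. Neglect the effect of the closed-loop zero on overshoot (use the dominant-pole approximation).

33.3%

Forward path: (25.8 + 1s)·3.2/(s(s+2.8)). The closed-loop characteristic equation is s² + (2.8 + 3.2·1)s + 3.2·25.8 = 0.
That is s² + 6s + 82.56 = 0, so ω_n = 9.086 rad/s and ζ = 6/(2·9.086) = 0.3302.
%OS = 100·exp(−πζ/√(1−ζ²)) = 33.3%.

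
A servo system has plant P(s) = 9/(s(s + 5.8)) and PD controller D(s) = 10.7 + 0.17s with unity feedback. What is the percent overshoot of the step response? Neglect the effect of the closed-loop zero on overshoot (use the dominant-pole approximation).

28.2%

Forward path: (10.7 + 0.17s)·9/(s(s+5.8)). The closed-loop characteristic equation is s² + (5.8 + 9·0.17)s + 9·10.7 = 0.
That is s² + 7.33s + 96.3 = 0, so ω_n = 9.813 rad/s and ζ = 7.33/(2·9.813) = 0.3735.
%OS = 100·exp(−πζ/√(1−ζ²)) = 28.2%.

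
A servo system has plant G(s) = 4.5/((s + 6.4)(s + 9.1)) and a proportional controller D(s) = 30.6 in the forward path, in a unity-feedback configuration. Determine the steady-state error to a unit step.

The loop is type 0. Static position error constant K_pos = D(0)·G(0) = 30.6·0.07727 = 2.364.
Steady-state error to a unit step: e_ss = 1/(1+K_pos) = 1/3.364 = 0.297.

0.297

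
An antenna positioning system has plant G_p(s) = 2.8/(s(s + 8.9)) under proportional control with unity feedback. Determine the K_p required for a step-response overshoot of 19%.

K_p = 32.4

From %OS = 100·exp(−πζ/√(1−ζ²)) = 19%, ζ = −ln(0.19)/√(π²+ln²(0.19)) = 0.4673.
Characteristic equation s² + 8.9s + 2.8K_p = 0 gives ζ = 8.9/(2√(2.8K_p)).
Setting ζ = 0.4673: √(2.8K_p) = 8.9/(2·0.4673) = 9.522, so K_p = 90.67/2.8 = 32.4.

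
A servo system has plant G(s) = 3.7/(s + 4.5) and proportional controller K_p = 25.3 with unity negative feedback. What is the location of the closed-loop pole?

s = -98.11

Closed-loop transfer function: T(s) = K_p·G(s)/(1 + K_p·G(s)) = 93.61/(s + 4.5 + 93.61) = 93.61/(s + 98.11).
The closed-loop pole is at s = −98.11.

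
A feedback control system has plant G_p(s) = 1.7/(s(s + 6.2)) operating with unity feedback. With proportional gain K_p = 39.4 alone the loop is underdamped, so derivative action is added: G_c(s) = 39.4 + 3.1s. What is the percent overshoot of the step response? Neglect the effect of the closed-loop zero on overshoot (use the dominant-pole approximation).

Forward path: (39.4 + 3.1s)·1.7/(s(s+6.2)). The closed-loop characteristic equation is s² + (6.2 + 1.7·3.1)s + 1.7·39.4 = 0.
That is s² + 11.47s + 66.98 = 0, so ω_n = 8.184 rad/s and ζ = 11.47/(2·8.184) = 0.7007.
%OS = 100·exp(−πζ/√(1−ζ²)) = 4.57%.

4.57%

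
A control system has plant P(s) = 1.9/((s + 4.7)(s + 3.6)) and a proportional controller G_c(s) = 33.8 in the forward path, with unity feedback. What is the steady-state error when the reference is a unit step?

The loop is type 0. Static position error constant K_pos = G_c(0)·P(0) = 33.8·0.1123 = 3.796.
Steady-state error to a unit step: e_ss = 1/(1+K_pos) = 1/4.796 = 0.209.

0.209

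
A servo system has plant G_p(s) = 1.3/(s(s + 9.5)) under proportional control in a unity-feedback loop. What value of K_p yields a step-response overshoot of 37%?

From %OS = 100·exp(−πζ/√(1−ζ²)) = 37%, ζ = −ln(0.37)/√(π²+ln²(0.37)) = 0.3017.
Characteristic equation s² + 9.5s + 1.3K_p = 0 gives ζ = 9.5/(2√(1.3K_p)).
Setting ζ = 0.3017: √(1.3K_p) = 9.5/(2·0.3017) = 15.74, so K_p = 247.8/1.3 = 191.

K_p = 191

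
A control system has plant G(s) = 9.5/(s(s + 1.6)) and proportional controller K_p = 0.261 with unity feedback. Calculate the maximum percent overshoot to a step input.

Closed-loop characteristic equation: s² + 1.6s + 2.48 = 0, so ω_n = 1.575 rad/s and ζ = 1.6/(2·1.575) = 0.5081.
%OS = 100·exp(−πζ/√(1−ζ²)) = 100·exp(−π·0.5081/√0.7419) = 15.7%.

15.7%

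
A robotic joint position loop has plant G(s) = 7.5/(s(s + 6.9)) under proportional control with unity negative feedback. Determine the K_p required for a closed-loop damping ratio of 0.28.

K_p = 20.2

Closed-loop characteristic equation: s² + 6.9s + K_p·7.5 = 0.
So ω_n = √(7.5K_p) and 2ζω_n = 6.9, giving ζ = 6.9/(2√(7.5K_p)).
Setting ζ = 0.28: √(7.5K_p) = 6.9/(2·0.28) = 12.32, so K_p = 151.8/7.5 = 20.2.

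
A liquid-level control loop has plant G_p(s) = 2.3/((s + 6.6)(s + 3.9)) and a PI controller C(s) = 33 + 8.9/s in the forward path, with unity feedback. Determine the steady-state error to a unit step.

0

The open loop C(s)G_p(s) has a pole at the origin (type 1), so the static position error constant is infinite and e_ss = 1/(1+∞) = 0.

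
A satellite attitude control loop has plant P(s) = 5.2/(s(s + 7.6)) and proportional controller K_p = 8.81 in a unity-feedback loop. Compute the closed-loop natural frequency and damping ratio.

1 + K_p·P(s) = 0 gives s² + 7.6s + 45.81 = 0.
So ω_n² = 45.81 ⇒ ω_n = 6.768 rad/s, and ζ = 7.6/(2ω_n) = 0.561.

ω_n = 6.77 rad/s, ζ = 0.561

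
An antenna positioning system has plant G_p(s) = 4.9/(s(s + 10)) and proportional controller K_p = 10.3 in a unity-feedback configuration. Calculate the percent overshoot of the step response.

4.45%

The closed-loop denominator s² + 10s + 50.47 gives ω_n = √50.47 = 7.104 and ζ = 10/(2ω_n) = 0.7038.
%OS = 100·exp(−πζ/√(1−ζ²)) = 100·exp(−π·0.7038/√0.5047) = 4.45%.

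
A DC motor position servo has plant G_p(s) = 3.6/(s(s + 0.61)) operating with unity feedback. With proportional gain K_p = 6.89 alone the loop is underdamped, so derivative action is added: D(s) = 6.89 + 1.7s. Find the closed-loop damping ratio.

Forward path: (6.89 + 1.7s)·3.6/(s(s+0.61)). The closed-loop characteristic equation is s² + (0.61 + 3.6·1.7)s + 3.6·6.89 = 0.
That is s² + 6.73s + 24.8 = 0, so ω_n = 4.98 rad/s and ζ = 6.73/(2·4.98) = 0.6757.

ζ = 0.676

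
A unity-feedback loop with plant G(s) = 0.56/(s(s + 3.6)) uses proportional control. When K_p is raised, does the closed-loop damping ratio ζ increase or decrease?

ζ = 3.6/(2√(0.56K_p)); increasing K_p raises the denominator, so ζ falls.

decrease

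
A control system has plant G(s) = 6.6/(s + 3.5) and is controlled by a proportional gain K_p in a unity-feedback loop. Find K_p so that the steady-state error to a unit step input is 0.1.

K_p = 4.77

The loop is type 0, so e_ss(step) = 1/(1 + K_pos) with K_pos = K_p·G(0).
G(0) = 1.886. Require 1/(1 + K_p·1.886) = 0.1, so 1 + 1.886·K_p = 10.
K_p = (10 − 1)/1.886 = 4.77.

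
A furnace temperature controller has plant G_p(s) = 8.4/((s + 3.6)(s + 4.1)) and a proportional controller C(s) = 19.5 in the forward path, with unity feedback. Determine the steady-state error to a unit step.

The loop is type 0. Static position error constant K_pos = C(0)·G_p(0) = 19.5·0.5691 = 11.1.
Steady-state error to a unit step: e_ss = 1/(1+K_pos) = 1/12.1 = 0.0827.

0.0827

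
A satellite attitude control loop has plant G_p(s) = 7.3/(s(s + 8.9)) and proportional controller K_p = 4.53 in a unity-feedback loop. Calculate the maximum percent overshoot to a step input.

The closed-loop denominator s² + 8.9s + 33.07 gives ω_n = √33.07 = 5.751 and ζ = 8.9/(2ω_n) = 0.7738.
%OS = 100·exp(−πζ/√(1−ζ²)) = 100·exp(−π·0.7738/√0.4012) = 2.15%.

2.15%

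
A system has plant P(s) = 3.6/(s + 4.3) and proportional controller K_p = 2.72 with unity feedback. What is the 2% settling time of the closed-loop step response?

Closed-loop transfer function: T(s) = K_p·P(s)/(1 + K_p·P(s)) = 9.792/(s + 4.3 + 9.792) = 9.792/(s + 14.09).
Time constant τ = 1/14.09 = 0.07096 s, so the 2% settling time is about 4τ = 0.284 s.

T_s ≈ 0.284 s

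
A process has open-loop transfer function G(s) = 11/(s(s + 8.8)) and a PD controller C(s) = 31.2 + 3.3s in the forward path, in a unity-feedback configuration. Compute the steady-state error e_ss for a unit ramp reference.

The loop has one pole at the origin (type 1). Velocity error constant K_v = lim_{s→0} s·C(s)G(s) = 31.2·11/8.8 = 39.
Steady-state error to a unit ramp: e_ss = 1/K_v = 0.0256.

0.0256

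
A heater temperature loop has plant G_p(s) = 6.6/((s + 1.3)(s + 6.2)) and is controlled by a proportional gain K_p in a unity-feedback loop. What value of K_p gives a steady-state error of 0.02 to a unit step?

For a type-0 loop with proportional control, e_ss = 1/(1 + K_p·G_p(0)).
G_p(0) = 0.8189. Require 1/(1 + K_p·0.8189) = 0.02, so 1 + 0.8189·K_p = 50.
K_p = (50 − 1)/0.8189 = 59.8.

K_p = 59.8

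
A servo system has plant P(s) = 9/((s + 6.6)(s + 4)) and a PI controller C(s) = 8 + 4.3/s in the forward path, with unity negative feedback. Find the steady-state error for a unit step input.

The open loop C(s)P(s) has a pole at the origin (type 1), so the static position error constant is infinite and e_ss = 1/(1+∞) = 0.

0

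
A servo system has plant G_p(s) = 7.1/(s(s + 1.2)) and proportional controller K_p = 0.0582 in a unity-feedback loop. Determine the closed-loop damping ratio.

ζ = 0.933

With unity feedback the closed-loop characteristic equation is s² + 1.2s + 0.0582·7.1 = s² + 1.2s + 0.4132 = 0.
Matching s² + 2ζω_n s + ω_n²: ω_n = √0.4132 = 0.6428 rad/s and 2ζω_n = 1.2, so ζ = 1.2/(2·0.6428) = 0.933.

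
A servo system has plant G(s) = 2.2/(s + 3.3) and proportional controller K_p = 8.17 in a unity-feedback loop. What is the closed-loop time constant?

τ = 0.047 s

Closed-loop transfer function: T(s) = K_p·G(s)/(1 + K_p·G(s)) = 17.97/(s + 3.3 + 17.97) = 17.97/(s + 21.27).
Time constant τ = 1/21.27 = 0.047 s.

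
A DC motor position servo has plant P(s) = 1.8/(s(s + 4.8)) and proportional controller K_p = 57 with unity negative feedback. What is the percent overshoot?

46.5%

The closed-loop denominator s² + 4.8s + 102.6 gives ω_n = √102.6 = 10.13 and ζ = 4.8/(2ω_n) = 0.2369.
%OS = 100·exp(−πζ/√(1−ζ²)) = 100·exp(−π·0.2369/√0.9439) = 46.5%.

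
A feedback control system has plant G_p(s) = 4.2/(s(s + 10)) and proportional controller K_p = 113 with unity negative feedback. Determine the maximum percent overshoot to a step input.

Closed-loop characteristic equation: s² + 10s + 474.6 = 0, so ω_n = 21.79 rad/s and ζ = 10/(2·21.79) = 0.2295.
%OS = 100·exp(−πζ/√(1−ζ²)) = 100·exp(−π·0.2295/√0.9473) = 47.7%.

47.7%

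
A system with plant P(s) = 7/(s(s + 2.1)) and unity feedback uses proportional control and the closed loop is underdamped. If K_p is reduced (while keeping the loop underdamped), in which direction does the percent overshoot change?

decrease

ζ = 2.1/(2√(7K_p)) rises as K_p falls; higher damping means less overshoot.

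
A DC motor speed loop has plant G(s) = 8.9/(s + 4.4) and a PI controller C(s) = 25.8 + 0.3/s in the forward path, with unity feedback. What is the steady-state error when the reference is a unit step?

0

The open loop C(s)G(s) has a pole at the origin (type 1), so the static position error constant is infinite and e_ss = 1/(1+∞) = 0.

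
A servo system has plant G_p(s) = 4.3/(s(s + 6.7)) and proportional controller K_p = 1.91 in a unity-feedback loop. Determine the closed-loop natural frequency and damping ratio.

ω_n = 2.87 rad/s, ζ = 1.17

The closed-loop denominator is s(s+6.7) + 1.91·4.3 = s² + 6.7s + 8.213.
Matching s² + 2ζω_n s + ω_n²: ω_n = √8.213 = 2.866 rad/s and 2ζω_n = 6.7, so ζ = 6.7/(2·2.866) = 1.17.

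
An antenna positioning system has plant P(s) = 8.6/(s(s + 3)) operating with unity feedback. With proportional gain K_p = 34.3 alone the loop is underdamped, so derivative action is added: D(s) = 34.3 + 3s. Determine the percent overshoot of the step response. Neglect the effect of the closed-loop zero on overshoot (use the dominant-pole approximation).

Forward path: (34.3 + 3s)·8.6/(s(s+3)). The closed-loop characteristic equation is s² + (3 + 8.6·3)s + 8.6·34.3 = 0.
That is s² + 28.8s + 295 = 0, so ω_n = 17.17 rad/s and ζ = 28.8/(2·17.17) = 0.8384.
%OS = 100·exp(−πζ/√(1−ζ²)) = 0.796%.

0.796%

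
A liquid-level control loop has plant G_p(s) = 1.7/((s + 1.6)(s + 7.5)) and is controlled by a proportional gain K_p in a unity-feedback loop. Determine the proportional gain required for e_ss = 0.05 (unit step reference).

K_p = 134

The loop is type 0, so e_ss(step) = 1/(1 + K_pos) with K_pos = K_p·G_p(0).
G_p(0) = 0.1417. Require 1/(1 + K_p·0.1417) = 0.05, so 1 + 0.1417·K_p = 20.
K_p = (20 − 1)/0.1417 = 134.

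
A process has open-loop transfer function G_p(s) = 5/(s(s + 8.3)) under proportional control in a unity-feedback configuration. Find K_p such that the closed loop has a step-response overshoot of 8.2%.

K_p = 8.88

From %OS = 100·exp(−πζ/√(1−ζ²)) = 8.2%, ζ = −ln(0.082)/√(π²+ln²(0.082)) = 0.6228.
Characteristic equation s² + 8.3s + 5K_p = 0 gives ζ = 8.3/(2√(5K_p)).
Setting ζ = 0.6228: √(5K_p) = 8.3/(2·0.6228) = 6.663, so K_p = 44.4/5 = 8.88.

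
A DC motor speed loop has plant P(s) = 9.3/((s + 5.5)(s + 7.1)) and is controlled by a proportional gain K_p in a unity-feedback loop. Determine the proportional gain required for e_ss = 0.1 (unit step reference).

K_p = 37.8

Steady-state error for a unit step on this type-0 loop is 1/(1 + K_p·P(0)).
P(0) = 0.2382. Require 1/(1 + K_p·0.2382) = 0.1, so 1 + 0.2382·K_p = 10.
K_p = (10 − 1)/0.2382 = 37.8.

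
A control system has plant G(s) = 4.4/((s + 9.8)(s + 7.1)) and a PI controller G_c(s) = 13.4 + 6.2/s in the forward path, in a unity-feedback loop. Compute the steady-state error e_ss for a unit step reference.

The open loop G_c(s)G(s) has a pole at the origin (type 1), so the static position error constant is infinite and e_ss = 1/(1+∞) = 0.

0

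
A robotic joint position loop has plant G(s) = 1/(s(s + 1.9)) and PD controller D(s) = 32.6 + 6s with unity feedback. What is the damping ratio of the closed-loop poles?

ζ = 0.692

Forward path: (32.6 + 6s)·1/(s(s+1.9)). The closed-loop characteristic equation is s² + (1.9 + 1·6)s + 1·32.6 = 0.
That is s² + 7.9s + 32.6 = 0, so ω_n = 5.71 rad/s and ζ = 7.9/(2·5.71) = 0.6918.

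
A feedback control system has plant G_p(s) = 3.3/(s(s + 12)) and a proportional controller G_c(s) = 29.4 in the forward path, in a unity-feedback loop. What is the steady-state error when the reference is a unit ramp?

The loop has one pole at the origin (type 1). Velocity error constant K_v = lim_{s→0} s·G_c(s)G_p(s) = 29.4·3.3/12 = 8.085.
Steady-state error to a unit ramp: e_ss = 1/K_v = 0.124.

0.124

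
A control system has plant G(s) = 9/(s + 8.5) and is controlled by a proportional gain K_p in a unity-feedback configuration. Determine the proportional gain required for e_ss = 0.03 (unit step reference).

The loop is type 0, so e_ss(step) = 1/(1 + K_pos) with K_pos = K_p·G(0).
G(0) = 1.059. Require 1/(1 + K_p·1.059) = 0.03, so 1 + 1.059·K_p = 33.33.
K_p = (33.33 − 1)/1.059 = 30.5.

K_p = 30.5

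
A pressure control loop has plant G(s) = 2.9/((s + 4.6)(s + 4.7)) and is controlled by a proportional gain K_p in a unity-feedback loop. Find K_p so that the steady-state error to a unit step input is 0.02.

K_p = 365

For a type-0 loop with proportional control, e_ss = 1/(1 + K_p·G(0)).
G(0) = 0.1341. Require 1/(1 + K_p·0.1341) = 0.02, so 1 + 0.1341·K_p = 50.
K_p = (50 − 1)/0.1341 = 365.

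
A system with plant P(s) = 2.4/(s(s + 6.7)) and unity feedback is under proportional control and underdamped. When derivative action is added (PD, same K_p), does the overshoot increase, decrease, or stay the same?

The derivative term adds K·K_d to the s-coefficient of the characteristic equation, raising 2ζω_n while ω_n is unchanged; ζ increases, so overshoot decreases.

decrease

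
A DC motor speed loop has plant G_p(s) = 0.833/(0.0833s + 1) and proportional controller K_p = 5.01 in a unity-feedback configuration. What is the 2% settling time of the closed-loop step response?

T_s ≈ 0.0644 s

Closed loop: T(s) = K_p·G_p/(1+K_p·G_p) = 4.173/(0.0833s + 1 + 4.173), with pole at s = −(1 + 4.173)/0.0833 = −62.1.
τ = 1/62.1 = 0.0161 s, so 2% settling time ≈ 4τ = 0.0644 s.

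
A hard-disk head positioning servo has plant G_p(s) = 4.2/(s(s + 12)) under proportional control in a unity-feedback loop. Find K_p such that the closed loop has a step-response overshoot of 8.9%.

K_p = 23

From %OS = 100·exp(−πζ/√(1−ζ²)) = 8.9%, ζ = −ln(0.089)/√(π²+ln²(0.089)) = 0.6101.
Characteristic equation s² + 12s + 4.2K_p = 0 gives ζ = 12/(2√(4.2K_p)).
Setting ζ = 0.6101: √(4.2K_p) = 12/(2·0.6101) = 9.834, so K_p = 96.71/4.2 = 23.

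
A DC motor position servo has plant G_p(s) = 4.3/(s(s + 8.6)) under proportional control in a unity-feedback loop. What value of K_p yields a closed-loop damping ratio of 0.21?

K_p = 97.5

Closed-loop characteristic equation: s² + 8.6s + K_p·4.3 = 0.
So ω_n = √(4.3K_p) and 2ζω_n = 8.6, giving ζ = 8.6/(2√(4.3K_p)).
Setting ζ = 0.21: √(4.3K_p) = 8.6/(2·0.21) = 20.48, so K_p = 419.3/4.3 = 97.5.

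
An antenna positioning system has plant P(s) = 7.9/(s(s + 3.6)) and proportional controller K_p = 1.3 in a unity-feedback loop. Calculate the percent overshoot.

11.9%

Closed-loop characteristic equation: s² + 3.6s + 10.27 = 0, so ω_n = 3.205 rad/s and ζ = 3.6/(2·3.205) = 0.5617.
%OS = 100·exp(−πζ/√(1−ζ²)) = 100·exp(−π·0.5617/√0.6845) = 11.9%.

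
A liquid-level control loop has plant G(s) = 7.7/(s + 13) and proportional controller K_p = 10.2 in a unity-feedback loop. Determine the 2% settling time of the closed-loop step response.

T_s ≈ 0.0437 s

Closed-loop transfer function: T(s) = K_p·G(s)/(1 + K_p·G(s)) = 78.54/(s + 13 + 78.54) = 78.54/(s + 91.54).
Time constant τ = 1/91.54 = 0.01092 s, so the 2% settling time is about 4τ = 0.0437 s.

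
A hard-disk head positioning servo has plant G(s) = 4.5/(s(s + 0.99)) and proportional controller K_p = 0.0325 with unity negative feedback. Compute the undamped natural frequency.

1 + K_p·G(s) = 0 gives s² + 0.99s + 0.1462 = 0.
So ω_n² = 0.1462 ⇒ ω_n = 0.3824 rad/s, and ζ = 0.99/(2ω_n) = 1.29.

ω_n = 0.382 rad/s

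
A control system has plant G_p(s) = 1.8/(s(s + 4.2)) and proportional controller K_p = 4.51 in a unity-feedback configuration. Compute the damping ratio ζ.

The closed-loop denominator is s(s+4.2) + 4.51·1.8 = s² + 4.2s + 8.118.
Matching s² + 2ζω_n s + ω_n²: ω_n = √8.118 = 2.849 rad/s and 2ζω_n = 4.2, so ζ = 4.2/(2·2.849) = 0.737.

ζ = 0.737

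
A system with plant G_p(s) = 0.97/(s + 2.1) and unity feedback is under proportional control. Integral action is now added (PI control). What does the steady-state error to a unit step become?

The integrator makes K_pos = lim_{s→0} C(s)G(s) infinite, so e_ss = 1/(1+K_pos) = 0.

0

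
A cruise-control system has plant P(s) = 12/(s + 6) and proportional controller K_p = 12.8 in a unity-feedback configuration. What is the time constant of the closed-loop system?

Closed-loop transfer function: T(s) = K_p·P(s)/(1 + K_p·P(s)) = 153.6/(s + 6 + 153.6) = 153.6/(s + 159.6).
Time constant τ = 1/159.6 = 0.00627 s.

τ = 0.00627 s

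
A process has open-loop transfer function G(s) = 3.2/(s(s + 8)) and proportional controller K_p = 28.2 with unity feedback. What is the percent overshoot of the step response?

Closed-loop characteristic equation: s² + 8s + 90.24 = 0, so ω_n = 9.499 rad/s and ζ = 8/(2·9.499) = 0.4211.
%OS = 100·exp(−πζ/√(1−ζ²)) = 100·exp(−π·0.4211/√0.8227) = 23.3%.

23.3%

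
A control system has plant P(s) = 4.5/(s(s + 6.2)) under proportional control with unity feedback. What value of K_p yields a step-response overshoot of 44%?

K_p = 33.4

From %OS = 100·exp(−πζ/√(1−ζ²)) = 44%, ζ = −ln(0.44)/√(π²+ln²(0.44)) = 0.2528.
Characteristic equation s² + 6.2s + 4.5K_p = 0 gives ζ = 6.2/(2√(4.5K_p)).
Setting ζ = 0.2528: √(4.5K_p) = 6.2/(2·0.2528) = 12.26, so K_p = 150.3/4.5 = 33.4.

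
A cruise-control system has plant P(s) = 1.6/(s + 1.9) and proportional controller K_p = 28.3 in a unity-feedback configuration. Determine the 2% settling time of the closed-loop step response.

T_s ≈ 0.0848 s

Closed-loop transfer function: T(s) = K_p·P(s)/(1 + K_p·P(s)) = 45.28/(s + 1.9 + 45.28) = 45.28/(s + 47.18).
Time constant τ = 1/47.18 = 0.0212 s, so the 2% settling time is about 4τ = 0.0848 s.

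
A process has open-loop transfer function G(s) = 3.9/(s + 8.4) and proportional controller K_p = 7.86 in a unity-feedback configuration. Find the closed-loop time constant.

τ = 0.0256 s

Closed-loop transfer function: T(s) = K_p·G(s)/(1 + K_p·G(s)) = 30.65/(s + 8.4 + 30.65) = 30.65/(s + 39.05).
Time constant τ = 1/39.05 = 0.0256 s.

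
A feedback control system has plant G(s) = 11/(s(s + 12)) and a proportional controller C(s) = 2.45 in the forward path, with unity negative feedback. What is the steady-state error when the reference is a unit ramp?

0.445

The loop has one pole at the origin (type 1). Velocity error constant K_v = lim_{s→0} s·C(s)G(s) = 2.45·11/12 = 2.246.
Steady-state error to a unit ramp: e_ss = 1/K_v = 0.445.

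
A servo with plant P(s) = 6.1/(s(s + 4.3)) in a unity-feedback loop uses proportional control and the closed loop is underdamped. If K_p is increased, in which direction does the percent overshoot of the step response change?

ζ = 4.3/(2√(6.1K_p)) decreases as K_p grows; lower damping means more overshoot.

increase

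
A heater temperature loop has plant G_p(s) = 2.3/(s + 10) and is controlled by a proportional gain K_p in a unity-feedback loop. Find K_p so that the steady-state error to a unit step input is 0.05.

The loop is type 0, so e_ss(step) = 1/(1 + K_pos) with K_pos = K_p·G_p(0).
G_p(0) = 0.23. Require 1/(1 + K_p·0.23) = 0.05, so 1 + 0.23·K_p = 20.
K_p = (20 − 1)/0.23 = 82.6.

K_p = 82.6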